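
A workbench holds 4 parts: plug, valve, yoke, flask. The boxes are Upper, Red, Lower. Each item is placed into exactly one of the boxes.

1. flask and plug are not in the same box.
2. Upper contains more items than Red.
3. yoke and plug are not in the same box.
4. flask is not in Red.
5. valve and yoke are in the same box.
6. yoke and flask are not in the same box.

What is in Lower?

Lower = {flask}

From (4): flask ∉ Red.
Suppose plug ∈ Lower: no assignment then satisfies all the clues, so plug ∉ Lower.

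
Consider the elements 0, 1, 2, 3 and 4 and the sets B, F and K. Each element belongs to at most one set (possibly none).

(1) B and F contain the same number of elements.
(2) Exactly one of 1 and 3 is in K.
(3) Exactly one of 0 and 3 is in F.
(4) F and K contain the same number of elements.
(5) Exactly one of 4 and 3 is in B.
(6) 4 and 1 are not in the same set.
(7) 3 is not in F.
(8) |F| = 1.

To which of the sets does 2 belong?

2: none

From (7): 3 ∉ F.
(3) (exactly one): 0 ∈ F.
(8): F already has 1, so the rest are out.
Suppose 2 ∈ B: no assignment then satisfies all the clues, so 2 ∉ B.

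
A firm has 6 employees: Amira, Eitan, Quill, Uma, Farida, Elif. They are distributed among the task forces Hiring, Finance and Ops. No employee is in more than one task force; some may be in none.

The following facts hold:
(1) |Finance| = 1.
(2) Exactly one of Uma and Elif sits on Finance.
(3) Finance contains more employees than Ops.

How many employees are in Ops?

0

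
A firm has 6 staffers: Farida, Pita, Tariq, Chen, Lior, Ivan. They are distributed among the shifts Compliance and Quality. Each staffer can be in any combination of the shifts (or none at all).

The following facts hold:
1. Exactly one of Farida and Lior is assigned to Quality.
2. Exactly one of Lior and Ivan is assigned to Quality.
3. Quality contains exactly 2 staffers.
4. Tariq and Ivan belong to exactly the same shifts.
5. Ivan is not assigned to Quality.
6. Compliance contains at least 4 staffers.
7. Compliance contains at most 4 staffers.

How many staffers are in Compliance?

4

From (5): Ivan ∉ Quality.
(2) (exactly one): Lior ∈ Quality.
(4): Tariq matches Ivan: Tariq ∉ Quality.
(1) (exactly one): Farida ∉ Quality.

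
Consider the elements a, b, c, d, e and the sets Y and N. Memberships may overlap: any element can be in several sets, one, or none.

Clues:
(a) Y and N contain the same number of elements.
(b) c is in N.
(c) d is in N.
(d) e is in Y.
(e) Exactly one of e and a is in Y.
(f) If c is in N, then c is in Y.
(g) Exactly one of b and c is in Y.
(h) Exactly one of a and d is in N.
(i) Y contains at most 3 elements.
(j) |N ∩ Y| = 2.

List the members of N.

N = {b, c, d}

From (b): c ∈ N.
From (c): d ∈ N.
From (d): e ∈ Y.
(e) (exactly one): a ∉ Y.
(f): c ∈ Y.
(g) (exactly one): b ∉ Y.
(h) (exactly one): a ∉ N.
Suppose b ∉ N: no assignment then satisfies all the clues, so b ∈ N.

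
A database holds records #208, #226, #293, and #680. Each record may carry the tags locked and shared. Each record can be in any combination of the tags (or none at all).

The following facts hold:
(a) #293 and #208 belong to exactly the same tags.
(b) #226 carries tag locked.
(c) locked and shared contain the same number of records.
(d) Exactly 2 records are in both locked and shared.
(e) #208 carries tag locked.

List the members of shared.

shared = {#208, #293, #680}

From (b): #226 ∈ locked.
From (e): #208 ∈ locked.
(a): #293 matches #208: #293 ∈ locked.
Suppose #208 ∉ shared: no assignment then satisfies all the clues, so #208 ∈ shared.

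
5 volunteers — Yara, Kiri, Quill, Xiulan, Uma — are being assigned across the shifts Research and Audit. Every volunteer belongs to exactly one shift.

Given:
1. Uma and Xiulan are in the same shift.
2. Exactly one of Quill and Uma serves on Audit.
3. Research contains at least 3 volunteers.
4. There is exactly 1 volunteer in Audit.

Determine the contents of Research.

Research = {Kiri, Uma, Xiulan, Yara}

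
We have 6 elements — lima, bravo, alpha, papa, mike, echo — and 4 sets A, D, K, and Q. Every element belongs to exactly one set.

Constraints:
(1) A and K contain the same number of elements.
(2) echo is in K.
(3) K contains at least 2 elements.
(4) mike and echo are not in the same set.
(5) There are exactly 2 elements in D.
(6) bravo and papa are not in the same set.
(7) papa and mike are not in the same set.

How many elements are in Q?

0

From (2): echo ∈ K.
(4): mike ∉ K.
Suppose lima ∈ Q: no assignment then satisfies all the clues, so lima ∉ Q.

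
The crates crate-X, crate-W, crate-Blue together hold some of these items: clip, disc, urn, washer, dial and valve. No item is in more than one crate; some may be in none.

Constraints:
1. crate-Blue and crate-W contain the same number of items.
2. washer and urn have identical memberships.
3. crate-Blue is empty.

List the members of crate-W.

crate-W = {}

(3): crate-Blue already has 0, so the rest are out.
Suppose clip ∈ crate-W: no assignment then satisfies all the clues, so clip ∉ crate-W.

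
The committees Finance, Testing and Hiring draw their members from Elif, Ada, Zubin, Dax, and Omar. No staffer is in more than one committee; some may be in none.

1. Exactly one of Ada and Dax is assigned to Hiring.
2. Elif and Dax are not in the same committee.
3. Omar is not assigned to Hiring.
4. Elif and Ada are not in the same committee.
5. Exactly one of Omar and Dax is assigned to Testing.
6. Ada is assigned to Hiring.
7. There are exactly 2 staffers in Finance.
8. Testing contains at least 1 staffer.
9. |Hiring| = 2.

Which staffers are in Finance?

Finance = {Elif, Omar}

From (3): Omar ∉ Hiring.
From (6): Ada ∈ Hiring.
(1) (exactly one): Dax ∉ Hiring.
(4): Elif ∉ Hiring.
(9): only 2 candidates remain for Hiring, so all are in.
Suppose Elif ∉ Finance: no assignment then satisfies all the clues, so Elif ∈ Finance.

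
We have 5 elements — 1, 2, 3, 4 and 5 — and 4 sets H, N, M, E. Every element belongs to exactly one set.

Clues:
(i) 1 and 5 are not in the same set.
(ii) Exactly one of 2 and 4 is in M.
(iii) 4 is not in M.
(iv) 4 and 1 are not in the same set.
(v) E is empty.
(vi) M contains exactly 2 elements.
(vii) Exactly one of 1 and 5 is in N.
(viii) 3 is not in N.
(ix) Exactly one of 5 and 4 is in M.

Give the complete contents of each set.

H = {3, 4}; N = {1}; M = {2, 5}; E = {}

From (iii): 4 ∉ M.
From (viii): 3 ∉ N.
(ii) (exactly one): 2 ∈ M.
(v): E already has 0, so the rest are out.
(ix) (exactly one): 5 ∈ M.
(i): 1 ∉ M.
(vi): M already has 2, so the rest are out.
(vii) (exactly one): 1 ∈ N.
Only one set left: 3 ∈ H.
(iv): 4 ∉ N.
Only one set left: 4 ∈ H.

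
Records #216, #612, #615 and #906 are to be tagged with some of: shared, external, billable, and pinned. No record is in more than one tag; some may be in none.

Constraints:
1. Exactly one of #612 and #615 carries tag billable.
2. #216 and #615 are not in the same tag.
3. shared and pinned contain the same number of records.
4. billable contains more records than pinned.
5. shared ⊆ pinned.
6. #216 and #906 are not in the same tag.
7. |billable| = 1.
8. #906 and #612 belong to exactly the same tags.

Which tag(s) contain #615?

#615: billable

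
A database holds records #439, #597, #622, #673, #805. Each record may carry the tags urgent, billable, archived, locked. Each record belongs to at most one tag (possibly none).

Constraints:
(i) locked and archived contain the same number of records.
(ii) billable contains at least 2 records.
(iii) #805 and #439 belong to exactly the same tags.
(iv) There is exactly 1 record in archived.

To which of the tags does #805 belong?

#805: billable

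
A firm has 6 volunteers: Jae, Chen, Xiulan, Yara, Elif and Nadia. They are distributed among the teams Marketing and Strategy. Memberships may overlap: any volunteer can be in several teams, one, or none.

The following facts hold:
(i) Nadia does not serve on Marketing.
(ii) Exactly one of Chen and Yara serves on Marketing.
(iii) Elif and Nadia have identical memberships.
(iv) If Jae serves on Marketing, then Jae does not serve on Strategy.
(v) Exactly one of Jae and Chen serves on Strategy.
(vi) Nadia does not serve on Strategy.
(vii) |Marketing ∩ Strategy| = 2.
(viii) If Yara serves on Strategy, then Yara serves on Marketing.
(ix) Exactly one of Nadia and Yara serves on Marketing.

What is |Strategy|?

3

From (i): Nadia ∉ Marketing.
From (vi): Nadia ∉ Strategy.
(iii): Elif matches Nadia: Elif ∉ Marketing.
(iii): Elif matches Nadia: Elif ∉ Strategy.
(ix) (exactly one): Yara ∈ Marketing.
(ii) (exactly one): Chen ∉ Marketing.
Suppose Xiulan ∉ Marketing: no assignment then satisfies all the clues, so Xiulan ∈ Marketing.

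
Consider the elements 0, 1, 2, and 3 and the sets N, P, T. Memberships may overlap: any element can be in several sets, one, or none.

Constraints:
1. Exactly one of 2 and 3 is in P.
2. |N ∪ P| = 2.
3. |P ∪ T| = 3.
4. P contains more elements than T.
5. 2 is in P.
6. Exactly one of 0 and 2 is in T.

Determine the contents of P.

P = {1, 2}

From (5): 2 ∈ P.
(1) (exactly one): 3 ∉ P.
Suppose 0 ∈ P: no assignment then satisfies all the clues, so 0 ∉ P.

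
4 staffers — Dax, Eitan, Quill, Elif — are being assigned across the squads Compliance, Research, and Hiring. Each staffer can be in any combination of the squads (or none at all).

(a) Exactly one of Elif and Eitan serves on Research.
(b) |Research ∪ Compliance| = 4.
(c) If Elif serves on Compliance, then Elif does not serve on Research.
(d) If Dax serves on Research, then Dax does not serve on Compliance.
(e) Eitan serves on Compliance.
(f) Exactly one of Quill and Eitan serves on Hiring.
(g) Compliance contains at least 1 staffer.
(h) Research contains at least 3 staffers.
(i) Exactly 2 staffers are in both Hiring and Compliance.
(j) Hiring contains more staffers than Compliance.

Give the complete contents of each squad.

Compliance = {Eitan, Elif}; Research = {Dax, Eitan, Quill}; Hiring = {Dax, Eitan, Elif}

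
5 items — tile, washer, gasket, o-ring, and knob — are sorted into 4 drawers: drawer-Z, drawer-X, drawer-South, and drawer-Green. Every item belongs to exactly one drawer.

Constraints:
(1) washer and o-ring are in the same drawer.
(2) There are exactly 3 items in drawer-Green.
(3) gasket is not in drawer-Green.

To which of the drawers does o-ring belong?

o-ring: drawer-Green

From (3): gasket ∉ drawer-Green.
Suppose o-ring ∈ drawer-Z: no assignment then satisfies all the clues, so o-ring ∉ drawer-Z.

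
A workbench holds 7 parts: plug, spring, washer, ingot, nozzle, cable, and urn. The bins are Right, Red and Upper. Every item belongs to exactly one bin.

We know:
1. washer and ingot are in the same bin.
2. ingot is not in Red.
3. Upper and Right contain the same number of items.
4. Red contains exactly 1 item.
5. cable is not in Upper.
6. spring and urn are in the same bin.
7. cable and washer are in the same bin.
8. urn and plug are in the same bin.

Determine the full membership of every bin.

Right = {cable, ingot, washer}; Red = {nozzle}; Upper = {plug, spring, urn}

From (2): ingot ∉ Red.
From (5): cable ∉ Upper.
(1): washer matches ingot: washer ∉ Red.
(7): cable matches washer: cable ∉ Red.
(7): washer matches cable: washer ∉ Upper.
Only one bin left: washer ∈ Right.
Only one bin left: cable ∈ Right.
(1): ingot matches washer: ingot ∈ Right.
Suppose plug ∈ Right: no assignment then satisfies all the clues, so plug ∉ Right.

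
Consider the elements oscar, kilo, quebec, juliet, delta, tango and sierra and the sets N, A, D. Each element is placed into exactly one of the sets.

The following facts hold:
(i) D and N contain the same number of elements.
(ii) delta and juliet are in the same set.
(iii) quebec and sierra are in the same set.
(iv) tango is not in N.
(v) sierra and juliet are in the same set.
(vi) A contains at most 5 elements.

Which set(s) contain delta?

delta: A

From (iv): tango ∉ N.
Suppose delta ∈ N: no assignment then satisfies all the clues, so delta ∉ N.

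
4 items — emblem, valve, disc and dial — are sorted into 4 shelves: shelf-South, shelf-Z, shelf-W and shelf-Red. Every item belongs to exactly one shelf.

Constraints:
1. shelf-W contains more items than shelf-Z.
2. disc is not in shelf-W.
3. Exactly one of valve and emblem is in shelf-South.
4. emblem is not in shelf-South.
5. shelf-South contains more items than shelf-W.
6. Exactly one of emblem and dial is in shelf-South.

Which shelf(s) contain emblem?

From (2): disc ∉ shelf-W.
From (4): emblem ∉ shelf-South.
(3) (exactly one): valve ∈ shelf-South.
(6) (exactly one): dial ∈ shelf-South.
Suppose emblem ∈ shelf-Z: no assignment then satisfies all the clues, so emblem ∉ shelf-Z.

emblem: shelf-W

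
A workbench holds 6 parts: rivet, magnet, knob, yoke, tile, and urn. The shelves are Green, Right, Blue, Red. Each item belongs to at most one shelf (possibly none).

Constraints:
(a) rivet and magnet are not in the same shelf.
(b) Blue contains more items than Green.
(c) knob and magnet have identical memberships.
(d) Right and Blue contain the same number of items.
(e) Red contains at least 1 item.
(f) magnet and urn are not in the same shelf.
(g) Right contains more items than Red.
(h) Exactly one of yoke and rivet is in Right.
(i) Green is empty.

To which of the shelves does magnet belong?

magnet: Blue

(i): Green already has 0, so the rest are out.
Suppose magnet ∈ Right: no assignment then satisfies all the clues, so magnet ∉ Right.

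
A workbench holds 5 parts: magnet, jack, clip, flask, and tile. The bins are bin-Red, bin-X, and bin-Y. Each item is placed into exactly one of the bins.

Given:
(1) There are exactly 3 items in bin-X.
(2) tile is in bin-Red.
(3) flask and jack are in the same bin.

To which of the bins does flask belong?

flask: bin-X

From (2): tile ∈ bin-Red.
Suppose flask ∈ bin-Red: no assignment then satisfies all the clues, so flask ∉ bin-Red.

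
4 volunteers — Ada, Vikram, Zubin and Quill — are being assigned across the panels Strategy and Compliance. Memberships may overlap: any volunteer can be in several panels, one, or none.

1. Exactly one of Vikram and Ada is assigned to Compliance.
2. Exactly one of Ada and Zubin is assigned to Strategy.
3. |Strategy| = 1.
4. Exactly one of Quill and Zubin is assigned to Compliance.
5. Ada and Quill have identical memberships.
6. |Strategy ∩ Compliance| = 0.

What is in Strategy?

Strategy = {Zubin}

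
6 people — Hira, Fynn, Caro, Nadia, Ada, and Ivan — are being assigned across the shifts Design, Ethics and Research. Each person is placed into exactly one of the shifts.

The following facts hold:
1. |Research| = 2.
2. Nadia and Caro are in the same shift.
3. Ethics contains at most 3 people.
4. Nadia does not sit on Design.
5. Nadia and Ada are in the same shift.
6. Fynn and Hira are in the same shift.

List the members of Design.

Design = {Ivan}

From (4): Nadia ∉ Design.
(2): Caro matches Nadia: Caro ∉ Design.
(5): Ada matches Nadia: Ada ∉ Design.
Suppose Hira ∈ Design: no assignment then satisfies all the clues, so Hira ∉ Design.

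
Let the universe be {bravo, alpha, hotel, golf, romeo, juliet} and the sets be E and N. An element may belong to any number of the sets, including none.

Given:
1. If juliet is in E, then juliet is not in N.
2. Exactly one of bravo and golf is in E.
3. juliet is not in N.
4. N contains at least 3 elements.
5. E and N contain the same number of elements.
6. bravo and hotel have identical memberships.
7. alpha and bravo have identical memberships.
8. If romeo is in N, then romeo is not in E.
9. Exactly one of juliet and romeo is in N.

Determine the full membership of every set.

E = {alpha, bravo, hotel, juliet}; N = {alpha, bravo, hotel, romeo}

From (3): juliet ∉ N.
(9) (exactly one): romeo ∈ N.
(8): romeo ∉ E.
Suppose bravo ∉ E: no assignment then satisfies all the clues, so bravo ∈ E.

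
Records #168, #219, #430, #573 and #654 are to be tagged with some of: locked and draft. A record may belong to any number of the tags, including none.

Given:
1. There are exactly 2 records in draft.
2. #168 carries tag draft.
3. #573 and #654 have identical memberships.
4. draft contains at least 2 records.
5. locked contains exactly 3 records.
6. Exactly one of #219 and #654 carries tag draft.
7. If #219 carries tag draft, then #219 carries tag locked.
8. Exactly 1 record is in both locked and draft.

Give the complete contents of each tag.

From (2): #168 ∈ draft.
Suppose #168 ∈ locked: no assignment then satisfies all the clues, so #168 ∉ locked.

locked = {#219, #573, #654}; draft = {#168, #219}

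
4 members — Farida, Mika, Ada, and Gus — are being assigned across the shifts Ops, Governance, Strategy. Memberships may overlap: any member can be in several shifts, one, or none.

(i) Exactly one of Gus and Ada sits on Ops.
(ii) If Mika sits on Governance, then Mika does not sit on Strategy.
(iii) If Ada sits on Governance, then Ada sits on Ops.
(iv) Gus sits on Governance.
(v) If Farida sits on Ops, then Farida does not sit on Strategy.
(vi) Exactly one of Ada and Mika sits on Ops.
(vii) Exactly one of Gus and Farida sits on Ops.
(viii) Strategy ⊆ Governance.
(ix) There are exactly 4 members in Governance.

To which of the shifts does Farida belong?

From (iv): Gus ∈ Governance.
(ix): only 4 candidates remain for Governance, so all are in.
(ii): Mika ∉ Strategy.
(iii): Ada ∈ Ops.
(vi) (exactly one): Mika ∉ Ops.
(i) (exactly one): Gus ∉ Ops.
(vii) (exactly one): Farida ∈ Ops.
(v): Farida ∉ Strategy.

Farida: Governance, Ops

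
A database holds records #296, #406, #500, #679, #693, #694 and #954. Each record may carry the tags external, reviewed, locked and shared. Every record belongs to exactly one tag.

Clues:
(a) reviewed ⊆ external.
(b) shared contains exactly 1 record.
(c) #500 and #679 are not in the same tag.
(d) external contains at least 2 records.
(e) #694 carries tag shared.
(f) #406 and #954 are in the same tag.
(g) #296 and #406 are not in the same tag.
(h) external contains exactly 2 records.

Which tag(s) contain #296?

#296: external

From (e): #694 ∈ shared.
(b): shared already has 1, so the rest are out.
Suppose #296 ∉ external: no assignment then satisfies all the clues, so #296 ∈ external.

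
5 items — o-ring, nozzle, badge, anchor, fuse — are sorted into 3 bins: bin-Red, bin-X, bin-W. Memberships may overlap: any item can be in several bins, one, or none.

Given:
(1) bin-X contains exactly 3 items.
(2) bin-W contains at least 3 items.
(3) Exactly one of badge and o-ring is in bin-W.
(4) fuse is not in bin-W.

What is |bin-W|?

From (4): fuse ∉ bin-W.
Suppose nozzle ∉ bin-W: no assignment then satisfies all the clues, so nozzle ∈ bin-W.

3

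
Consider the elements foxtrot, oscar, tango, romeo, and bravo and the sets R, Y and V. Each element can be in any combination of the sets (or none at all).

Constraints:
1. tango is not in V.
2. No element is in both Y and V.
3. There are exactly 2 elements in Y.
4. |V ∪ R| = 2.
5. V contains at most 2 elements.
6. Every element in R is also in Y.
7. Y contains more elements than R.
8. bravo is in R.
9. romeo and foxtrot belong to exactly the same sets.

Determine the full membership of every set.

R = {bravo}; Y = {bravo, tango}; V = {oscar}

From (1): tango ∉ V.
From (8): bravo ∈ R.
(6) with bravo ∈ R: bravo ∈ Y.
(2) (disjoint): bravo ∉ V.
Suppose foxtrot ∈ R: no assignment then satisfies all the clues, so foxtrot ∉ R.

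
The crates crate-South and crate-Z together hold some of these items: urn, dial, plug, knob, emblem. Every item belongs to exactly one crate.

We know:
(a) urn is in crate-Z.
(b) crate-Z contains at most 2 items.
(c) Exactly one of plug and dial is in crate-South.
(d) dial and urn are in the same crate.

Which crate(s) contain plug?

plug: crate-South

From (a): urn ∈ crate-Z.
(d): dial matches urn: dial ∉ crate-South.
(d): dial matches urn: dial ∈ crate-Z.
(b): crate-Z already has 2, so the rest are out.
(c) (exactly one): plug ∈ crate-South.
Only one crate left: knob ∈ crate-South.
Only one crate left: emblem ∈ crate-South.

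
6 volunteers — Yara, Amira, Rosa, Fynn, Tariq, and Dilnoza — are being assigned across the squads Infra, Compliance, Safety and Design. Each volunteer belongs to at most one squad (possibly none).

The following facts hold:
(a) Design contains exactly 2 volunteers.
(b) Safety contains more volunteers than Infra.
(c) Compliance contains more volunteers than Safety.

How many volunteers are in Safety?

1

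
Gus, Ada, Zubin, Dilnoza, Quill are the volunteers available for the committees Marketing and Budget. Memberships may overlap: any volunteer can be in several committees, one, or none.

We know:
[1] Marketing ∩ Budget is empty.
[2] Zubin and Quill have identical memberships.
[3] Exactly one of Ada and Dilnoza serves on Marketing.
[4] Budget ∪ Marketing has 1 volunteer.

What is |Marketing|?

1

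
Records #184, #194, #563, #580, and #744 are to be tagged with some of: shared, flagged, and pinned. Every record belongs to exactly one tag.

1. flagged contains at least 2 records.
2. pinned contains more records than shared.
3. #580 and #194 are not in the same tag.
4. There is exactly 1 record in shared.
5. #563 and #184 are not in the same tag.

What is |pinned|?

2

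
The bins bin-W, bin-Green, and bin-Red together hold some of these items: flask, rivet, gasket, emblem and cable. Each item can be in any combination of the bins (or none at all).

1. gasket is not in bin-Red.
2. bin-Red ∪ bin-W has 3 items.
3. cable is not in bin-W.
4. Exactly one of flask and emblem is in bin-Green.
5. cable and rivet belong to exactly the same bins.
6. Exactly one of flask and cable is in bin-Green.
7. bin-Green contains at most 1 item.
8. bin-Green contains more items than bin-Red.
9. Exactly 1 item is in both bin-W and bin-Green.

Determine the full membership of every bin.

bin-W = {emblem, flask, gasket}; bin-Green = {flask}; bin-Red = {}

From (1): gasket ∉ bin-Red.
From (3): cable ∉ bin-W.
(5): rivet matches cable: rivet ∉ bin-W.
Suppose flask ∉ bin-W: no assignment then satisfies all the clues, so flask ∈ bin-W.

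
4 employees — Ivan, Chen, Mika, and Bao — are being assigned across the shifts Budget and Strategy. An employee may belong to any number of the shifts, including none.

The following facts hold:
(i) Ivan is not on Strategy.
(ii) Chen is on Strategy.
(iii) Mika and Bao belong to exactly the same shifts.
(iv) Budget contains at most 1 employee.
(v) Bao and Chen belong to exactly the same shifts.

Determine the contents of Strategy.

Strategy = {Bao, Chen, Mika}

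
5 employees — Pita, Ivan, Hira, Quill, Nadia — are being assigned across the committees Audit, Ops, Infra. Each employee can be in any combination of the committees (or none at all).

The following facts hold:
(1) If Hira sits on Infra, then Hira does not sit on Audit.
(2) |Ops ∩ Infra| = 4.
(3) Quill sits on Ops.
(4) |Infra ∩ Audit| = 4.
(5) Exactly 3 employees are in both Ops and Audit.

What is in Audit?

Audit = {Ivan, Nadia, Pita, Quill}

From (3): Quill ∈ Ops.
Suppose Pita ∉ Audit: no assignment then satisfies all the clues, so Pita ∈ Audit.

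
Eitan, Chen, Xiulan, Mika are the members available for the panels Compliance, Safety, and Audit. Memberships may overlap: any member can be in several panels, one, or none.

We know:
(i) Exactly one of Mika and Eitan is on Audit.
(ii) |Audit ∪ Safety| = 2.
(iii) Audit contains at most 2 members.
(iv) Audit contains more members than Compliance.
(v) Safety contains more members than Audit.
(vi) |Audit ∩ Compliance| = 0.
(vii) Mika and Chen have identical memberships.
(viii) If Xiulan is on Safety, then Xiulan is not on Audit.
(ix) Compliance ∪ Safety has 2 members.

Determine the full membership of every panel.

Compliance = {}; Safety = {Eitan, Xiulan}; Audit = {Eitan}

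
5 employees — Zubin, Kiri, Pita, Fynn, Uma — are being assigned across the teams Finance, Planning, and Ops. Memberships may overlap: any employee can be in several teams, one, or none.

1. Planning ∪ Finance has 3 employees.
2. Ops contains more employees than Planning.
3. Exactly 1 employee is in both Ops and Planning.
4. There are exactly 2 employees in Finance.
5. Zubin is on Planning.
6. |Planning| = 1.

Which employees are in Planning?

Planning = {Zubin}

From (5): Zubin ∈ Planning.
(6): Planning already has 1, so the rest are out.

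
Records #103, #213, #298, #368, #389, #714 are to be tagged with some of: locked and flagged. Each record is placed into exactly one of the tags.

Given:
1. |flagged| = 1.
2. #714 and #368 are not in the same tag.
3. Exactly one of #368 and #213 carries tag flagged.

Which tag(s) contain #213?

#213: locked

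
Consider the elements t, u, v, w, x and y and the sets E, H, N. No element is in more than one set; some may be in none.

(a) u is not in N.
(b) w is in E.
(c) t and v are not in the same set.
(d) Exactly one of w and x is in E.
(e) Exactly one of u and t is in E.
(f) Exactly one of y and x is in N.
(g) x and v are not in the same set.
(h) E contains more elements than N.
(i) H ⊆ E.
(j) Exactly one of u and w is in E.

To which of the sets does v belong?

v: none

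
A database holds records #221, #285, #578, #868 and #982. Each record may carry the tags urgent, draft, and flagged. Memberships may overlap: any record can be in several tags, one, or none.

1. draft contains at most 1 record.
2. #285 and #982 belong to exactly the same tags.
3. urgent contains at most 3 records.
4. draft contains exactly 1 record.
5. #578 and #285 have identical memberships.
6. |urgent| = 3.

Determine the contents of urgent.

urgent = {#285, #578, #982}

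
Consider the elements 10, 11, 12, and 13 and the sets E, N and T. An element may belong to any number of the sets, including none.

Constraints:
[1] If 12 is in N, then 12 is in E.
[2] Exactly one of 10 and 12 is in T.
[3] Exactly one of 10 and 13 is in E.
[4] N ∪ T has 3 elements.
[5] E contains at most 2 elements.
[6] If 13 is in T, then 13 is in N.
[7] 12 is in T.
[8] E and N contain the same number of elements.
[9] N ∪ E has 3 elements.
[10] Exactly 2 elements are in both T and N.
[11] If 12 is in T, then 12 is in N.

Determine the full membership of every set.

E = {10, 12}; N = {12, 13}; T = {11, 12, 13}

From (7): 12 ∈ T.
(2) (exactly one): 10 ∉ T.
(11): 12 ∈ N.
(1): 12 ∈ E.
Suppose 10 ∉ E: no assignment then satisfies all the clues, so 10 ∈ E.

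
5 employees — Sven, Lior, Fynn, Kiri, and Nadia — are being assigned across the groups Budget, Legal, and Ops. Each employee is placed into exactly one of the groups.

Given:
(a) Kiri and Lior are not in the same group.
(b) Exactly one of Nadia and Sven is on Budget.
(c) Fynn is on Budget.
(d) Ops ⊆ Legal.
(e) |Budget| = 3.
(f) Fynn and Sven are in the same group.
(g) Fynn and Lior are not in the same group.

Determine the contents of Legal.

Legal = {Lior, Nadia}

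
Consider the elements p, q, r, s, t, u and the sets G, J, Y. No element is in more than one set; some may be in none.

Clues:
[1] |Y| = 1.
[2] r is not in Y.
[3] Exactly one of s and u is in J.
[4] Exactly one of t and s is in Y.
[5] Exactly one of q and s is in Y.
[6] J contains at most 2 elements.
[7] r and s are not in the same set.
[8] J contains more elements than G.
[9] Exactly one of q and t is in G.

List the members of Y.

Y = {s}

From (2): r ∉ Y.
Suppose p ∈ Y: no assignment then satisfies all the clues, so p ∉ Y.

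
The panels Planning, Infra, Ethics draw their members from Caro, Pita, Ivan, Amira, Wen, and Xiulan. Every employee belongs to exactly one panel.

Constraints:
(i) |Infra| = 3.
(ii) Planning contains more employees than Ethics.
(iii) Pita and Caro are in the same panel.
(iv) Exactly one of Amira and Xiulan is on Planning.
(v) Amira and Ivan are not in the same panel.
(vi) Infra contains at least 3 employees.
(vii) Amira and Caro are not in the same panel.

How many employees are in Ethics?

1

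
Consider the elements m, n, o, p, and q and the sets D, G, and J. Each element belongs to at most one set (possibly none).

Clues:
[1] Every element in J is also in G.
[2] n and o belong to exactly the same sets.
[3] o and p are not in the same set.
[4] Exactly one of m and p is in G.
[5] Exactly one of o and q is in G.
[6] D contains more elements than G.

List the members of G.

G = {p, q}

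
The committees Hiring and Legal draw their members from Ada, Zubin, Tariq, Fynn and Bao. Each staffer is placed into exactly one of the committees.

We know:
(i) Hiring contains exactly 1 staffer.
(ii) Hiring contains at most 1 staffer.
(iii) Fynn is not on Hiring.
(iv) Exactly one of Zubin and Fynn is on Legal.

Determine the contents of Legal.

Legal = {Ada, Bao, Fynn, Tariq}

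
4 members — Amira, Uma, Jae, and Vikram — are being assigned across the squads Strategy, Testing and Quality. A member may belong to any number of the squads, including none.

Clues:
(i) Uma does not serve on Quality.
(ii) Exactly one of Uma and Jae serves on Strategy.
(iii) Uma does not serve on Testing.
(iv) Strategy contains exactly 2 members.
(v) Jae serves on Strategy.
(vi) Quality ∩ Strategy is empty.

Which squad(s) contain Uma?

From (i): Uma ∉ Quality.
From (iii): Uma ∉ Testing.
From (v): Jae ∈ Strategy.
(ii) (exactly one): Uma ∉ Strategy.
(vi) (disjoint): Jae ∉ Quality.

Uma: none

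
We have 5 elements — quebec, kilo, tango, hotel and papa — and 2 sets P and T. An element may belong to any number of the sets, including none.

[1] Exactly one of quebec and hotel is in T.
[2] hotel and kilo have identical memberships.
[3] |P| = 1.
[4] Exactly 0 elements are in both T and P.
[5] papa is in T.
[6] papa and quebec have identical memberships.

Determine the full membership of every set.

P = {tango}; T = {papa, quebec}

From (5): papa ∈ T.
(6): quebec matches papa: quebec ∈ T.
(1) (exactly one): hotel ∉ T.
(2): kilo matches hotel: kilo ∉ T.
Suppose quebec ∈ P: no assignment then satisfies all the clues, so quebec ∉ P.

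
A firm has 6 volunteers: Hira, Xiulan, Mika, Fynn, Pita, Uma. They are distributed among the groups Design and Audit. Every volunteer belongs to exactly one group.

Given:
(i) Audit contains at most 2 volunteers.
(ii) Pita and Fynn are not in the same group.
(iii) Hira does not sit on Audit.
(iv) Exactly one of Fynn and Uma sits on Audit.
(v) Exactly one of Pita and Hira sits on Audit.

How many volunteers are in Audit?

From (iii): Hira ∉ Audit.
(v) (exactly one): Pita ∈ Audit.
Only one group left: Hira ∈ Design.
(ii): Fynn ∉ Audit.
(iv) (exactly one): Uma ∈ Audit.
Only one group left: Fynn ∈ Design.
(i): Audit already has 2, so the rest are out.
Only one group left: Xiulan ∈ Design.
Only one group left: Mika ∈ Design.

2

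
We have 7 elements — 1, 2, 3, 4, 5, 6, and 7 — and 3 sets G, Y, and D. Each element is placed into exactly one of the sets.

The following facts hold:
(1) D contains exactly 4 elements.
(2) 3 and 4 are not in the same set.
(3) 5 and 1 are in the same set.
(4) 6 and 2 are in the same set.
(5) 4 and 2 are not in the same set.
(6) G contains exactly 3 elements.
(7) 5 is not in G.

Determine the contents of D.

From (7): 5 ∉ G.
(3): 1 matches 5: 1 ∉ G.
Suppose 1 ∉ D: no assignment then satisfies all the clues, so 1 ∈ D.

D = {1, 4, 5, 7}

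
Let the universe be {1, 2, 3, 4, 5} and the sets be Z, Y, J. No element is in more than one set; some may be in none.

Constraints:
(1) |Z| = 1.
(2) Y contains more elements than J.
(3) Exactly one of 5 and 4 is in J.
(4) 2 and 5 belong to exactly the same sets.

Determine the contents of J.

J = {4}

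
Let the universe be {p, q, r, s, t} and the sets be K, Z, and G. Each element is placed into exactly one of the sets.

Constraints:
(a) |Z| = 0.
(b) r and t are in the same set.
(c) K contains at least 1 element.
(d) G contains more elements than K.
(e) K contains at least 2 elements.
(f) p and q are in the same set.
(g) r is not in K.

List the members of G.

G = {r, s, t}

From (g): r ∉ K.
(a): Z already has 0, so the rest are out.
(b): t matches r: t ∉ K.
Only one set left: r ∈ G.
Only one set left: t ∈ G.
Suppose p ∈ G: no assignment then satisfies all the clues, so p ∉ G.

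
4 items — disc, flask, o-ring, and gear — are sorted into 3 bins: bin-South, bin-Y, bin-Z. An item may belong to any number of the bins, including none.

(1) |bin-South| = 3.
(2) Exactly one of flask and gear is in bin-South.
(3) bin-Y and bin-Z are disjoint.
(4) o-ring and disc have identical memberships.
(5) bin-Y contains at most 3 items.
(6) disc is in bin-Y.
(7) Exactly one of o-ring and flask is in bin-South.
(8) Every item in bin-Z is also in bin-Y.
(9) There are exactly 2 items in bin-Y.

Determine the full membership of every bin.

bin-South = {disc, gear, o-ring}; bin-Y = {disc, o-ring}; bin-Z = {}

From (6): disc ∈ bin-Y.
(3) (disjoint): disc ∉ bin-Z.
(4): o-ring matches disc: o-ring ∈ bin-Y.
(4): o-ring matches disc: o-ring ∉ bin-Z.
(9): bin-Y already has 2, so the rest are out.
(8) contrapositive: flask ∉ bin-Z.
(8) contrapositive: gear ∉ bin-Z.
Suppose disc ∉ bin-South: no assignment then satisfies all the clues, so disc ∈ bin-South.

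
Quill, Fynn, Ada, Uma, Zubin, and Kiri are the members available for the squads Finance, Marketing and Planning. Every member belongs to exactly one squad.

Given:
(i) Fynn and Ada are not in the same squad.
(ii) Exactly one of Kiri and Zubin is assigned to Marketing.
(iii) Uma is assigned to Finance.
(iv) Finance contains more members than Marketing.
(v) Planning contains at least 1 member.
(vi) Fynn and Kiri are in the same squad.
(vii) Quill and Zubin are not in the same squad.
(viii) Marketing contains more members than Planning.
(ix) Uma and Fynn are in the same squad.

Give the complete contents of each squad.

From (iii): Uma ∈ Finance.
(ix): Fynn matches Uma: Fynn ∈ Finance.
(i): Ada ∉ Finance.
(vi): Kiri matches Fynn: Kiri ∈ Finance.
(ii) (exactly one): Zubin ∈ Marketing.
(vii): Quill ∉ Marketing.
Suppose Quill ∈ Finance: no assignment then satisfies all the clues, so Quill ∉ Finance.

Finance = {Fynn, Kiri, Uma}; Marketing = {Ada, Zubin}; Planning = {Quill}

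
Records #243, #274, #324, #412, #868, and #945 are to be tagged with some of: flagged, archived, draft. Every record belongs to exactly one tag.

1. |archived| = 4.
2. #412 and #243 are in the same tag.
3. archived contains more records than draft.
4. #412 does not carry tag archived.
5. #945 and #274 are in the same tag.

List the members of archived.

From (4): #412 ∉ archived.
(2): #243 matches #412: #243 ∉ archived.
(1): only 4 candidates remain for archived, so all are in.

archived = {#274, #324, #868, #945}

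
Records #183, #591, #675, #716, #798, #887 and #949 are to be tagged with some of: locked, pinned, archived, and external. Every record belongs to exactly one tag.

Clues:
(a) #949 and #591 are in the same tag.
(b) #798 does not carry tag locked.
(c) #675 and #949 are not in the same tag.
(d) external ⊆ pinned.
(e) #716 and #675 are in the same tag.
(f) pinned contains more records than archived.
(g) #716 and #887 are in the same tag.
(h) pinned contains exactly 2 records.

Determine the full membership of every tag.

locked = {#183, #675, #716, #887}; pinned = {#591, #949}; archived = {#798}; external = {}

From (b): #798 ∉ locked.
Suppose #183 ∉ locked: no assignment then satisfies all the clues, so #183 ∈ locked.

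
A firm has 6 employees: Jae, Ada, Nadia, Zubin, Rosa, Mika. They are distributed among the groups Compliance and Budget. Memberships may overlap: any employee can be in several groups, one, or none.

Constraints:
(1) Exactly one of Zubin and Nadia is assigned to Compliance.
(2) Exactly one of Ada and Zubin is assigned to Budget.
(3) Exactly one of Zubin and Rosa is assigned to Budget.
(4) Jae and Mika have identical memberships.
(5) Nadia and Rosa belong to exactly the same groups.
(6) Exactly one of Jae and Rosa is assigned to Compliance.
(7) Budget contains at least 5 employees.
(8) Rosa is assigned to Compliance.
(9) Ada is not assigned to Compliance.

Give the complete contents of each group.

Compliance = {Nadia, Rosa}; Budget = {Ada, Jae, Mika, Nadia, Rosa}

From (8): Rosa ∈ Compliance.
From (9): Ada ∉ Compliance.
(5): Nadia matches Rosa: Nadia ∈ Compliance.
(6) (exactly one): Jae ∉ Compliance.
(1) (exactly one): Zubin ∉ Compliance.
(4): Mika matches Jae: Mika ∉ Compliance.
Suppose Jae ∉ Budget: no assignment then satisfies all the clues, so Jae ∈ Budget.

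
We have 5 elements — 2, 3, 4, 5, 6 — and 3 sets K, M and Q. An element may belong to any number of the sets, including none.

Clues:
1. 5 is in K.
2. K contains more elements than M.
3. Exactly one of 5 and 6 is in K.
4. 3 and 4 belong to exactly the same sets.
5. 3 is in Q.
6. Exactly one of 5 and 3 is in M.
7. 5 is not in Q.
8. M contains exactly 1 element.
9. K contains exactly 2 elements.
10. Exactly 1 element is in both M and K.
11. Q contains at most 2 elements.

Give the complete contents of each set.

K = {2, 5}; M = {5}; Q = {3, 4}

From (1): 5 ∈ K.
From (5): 3 ∈ Q.
From (7): 5 ∉ Q.
(3) (exactly one): 6 ∉ K.
(4): 4 matches 3: 4 ∈ Q.
(11): Q already has 2, so the rest are out.
Suppose 2 ∉ K: no assignment then satisfies all the clues, so 2 ∈ K.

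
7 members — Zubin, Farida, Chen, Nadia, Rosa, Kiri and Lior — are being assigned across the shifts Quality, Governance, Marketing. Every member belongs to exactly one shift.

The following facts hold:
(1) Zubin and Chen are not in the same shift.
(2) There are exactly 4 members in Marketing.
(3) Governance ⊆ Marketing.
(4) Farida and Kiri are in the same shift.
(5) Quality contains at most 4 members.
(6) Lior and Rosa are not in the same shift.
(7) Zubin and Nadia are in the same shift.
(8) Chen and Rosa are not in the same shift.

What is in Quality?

Quality = {Nadia, Rosa, Zubin}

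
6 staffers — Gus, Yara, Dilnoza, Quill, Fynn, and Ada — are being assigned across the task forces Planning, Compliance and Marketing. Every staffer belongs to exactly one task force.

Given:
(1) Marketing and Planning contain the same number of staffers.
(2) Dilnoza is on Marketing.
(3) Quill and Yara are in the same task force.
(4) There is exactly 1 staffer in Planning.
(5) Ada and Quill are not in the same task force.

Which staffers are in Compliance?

Compliance = {Fynn, Gus, Quill, Yara}

From (2): Dilnoza ∈ Marketing.
Suppose Gus ∉ Compliance: no assignment then satisfies all the clues, so Gus ∈ Compliance.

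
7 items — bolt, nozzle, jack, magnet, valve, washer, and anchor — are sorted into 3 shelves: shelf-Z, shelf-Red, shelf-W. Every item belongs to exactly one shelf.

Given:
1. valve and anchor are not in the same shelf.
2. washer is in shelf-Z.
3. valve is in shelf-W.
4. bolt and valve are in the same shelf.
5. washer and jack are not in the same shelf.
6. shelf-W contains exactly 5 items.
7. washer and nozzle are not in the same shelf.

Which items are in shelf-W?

shelf-W = {bolt, jack, magnet, nozzle, valve}

From (2): washer ∈ shelf-Z.
From (3): valve ∈ shelf-W.
(1): anchor ∉ shelf-W.
(4): bolt matches valve: bolt ∉ shelf-Z.
(4): bolt matches valve: bolt ∉ shelf-Red.
(4): bolt matches valve: bolt ∈ shelf-W.
(5): jack ∉ shelf-Z.
(6): only 5 candidates remain for shelf-W, so all are in.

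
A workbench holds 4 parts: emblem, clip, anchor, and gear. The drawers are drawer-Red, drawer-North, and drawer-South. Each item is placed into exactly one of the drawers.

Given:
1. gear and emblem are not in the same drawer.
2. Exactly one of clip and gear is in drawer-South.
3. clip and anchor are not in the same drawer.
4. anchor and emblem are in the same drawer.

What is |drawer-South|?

1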